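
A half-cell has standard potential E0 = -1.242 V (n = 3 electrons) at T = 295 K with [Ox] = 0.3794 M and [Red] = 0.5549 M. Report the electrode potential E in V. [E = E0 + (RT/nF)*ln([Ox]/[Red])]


Apply the Nernst equation: E = E0 + (RT/nF)*ln([Ox]/[Red])
Step 1: RT/nF = 8.314*295/(3*96485) = 0.00847327 V
Step 2: [Ox]/[Red] = 0.3794/0.5549 = 0.683727
Step 3: ln(0.683727) = -0.380197
Step 4: correction = 0.00847327 * -0.380197 = -0.003 V
E = -1.242 + -0.003 = -1.245 V

-1.245 V


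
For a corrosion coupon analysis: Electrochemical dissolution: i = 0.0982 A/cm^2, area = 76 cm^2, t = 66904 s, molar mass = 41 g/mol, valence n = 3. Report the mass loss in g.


Apply Faraday's law: m = i*A*t*M / (n*F)
Total charge passed Q = i*A*t = 0.0982*76*66904 = 499317.9328 C
m = Q*M/(n*F) = 499317.9328*41/(3*96485) = 70.726 g

70.726 g


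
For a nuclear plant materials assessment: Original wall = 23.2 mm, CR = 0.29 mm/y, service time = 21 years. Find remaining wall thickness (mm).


Remaining wall = original − CR × time
t = 23.2 − 0.29*21 = 23.2 − 6.09 = 17.11 mm

17.11 mm


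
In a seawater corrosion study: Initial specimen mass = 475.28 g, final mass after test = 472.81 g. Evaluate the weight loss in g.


Weight loss = initial − final
WL = 475.28 − 472.81 = 2.47 g

2.47 g


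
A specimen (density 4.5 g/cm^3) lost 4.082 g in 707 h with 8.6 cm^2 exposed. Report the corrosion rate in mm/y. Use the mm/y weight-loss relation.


Apply the mm/y weight-loss relation: CR = 87600 * W / (D * A * T)
Numerator: 87600 * 4.082 = 357583.2
Denominator: 4.5 * 8.6 * 707 = 27360.9
CR = 357583.2 / 27360.9 = 13.0691 mm/y

13.0691 mm/y


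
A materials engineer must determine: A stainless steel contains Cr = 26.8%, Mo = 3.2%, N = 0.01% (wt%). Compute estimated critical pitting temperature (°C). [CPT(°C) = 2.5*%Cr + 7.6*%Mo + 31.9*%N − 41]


Apply the ASTM G48 empirical CPT estimate: CPT(°C) = 2.5*%Cr + 7.6*%Mo + 31.9*%N − 41
2.5*26.8 = 67; 7.6*3.2 = 24.32; 31.9*0.01 = 0.319
CPT = 67 + 24.32 + 0.319 − 41 = 50.639 °C
Rounded to 0.1 °C: CPT ≈ 50.6 °C

50.6 °C


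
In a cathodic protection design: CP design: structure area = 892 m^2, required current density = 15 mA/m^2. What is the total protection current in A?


I = area * current density, then convert mA → A (÷1000)
I = 892 * 15 / 1000 = 13.38 A

13.38 A


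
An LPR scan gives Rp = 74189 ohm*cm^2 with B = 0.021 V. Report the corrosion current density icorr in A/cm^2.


Apply the Stern-Geary relation: icorr = B / Rp
icorr = 0.021 / 74189 = 2.831×10^-7 A/cm^2

2.831×10^-7 A/cm^2


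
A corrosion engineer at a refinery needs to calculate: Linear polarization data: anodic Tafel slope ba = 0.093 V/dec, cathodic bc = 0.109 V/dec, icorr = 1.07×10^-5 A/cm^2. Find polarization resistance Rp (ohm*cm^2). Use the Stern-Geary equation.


Apply the Stern-Geary equation: Rp = ba*bc / (2.303*icorr*(ba+bc))
ba*bc = 0.093*0.109 = 0.010137
ba+bc = 0.202; 2.303*icorr*(ba+bc) = 2.303*1.07×10^-5*0.202 = 4.9777042×10^-6
Rp = 0.010137 / 4.9777042×10^-6 = 2036.5 ohm*cm^2

2036.5 ohm*cm^2


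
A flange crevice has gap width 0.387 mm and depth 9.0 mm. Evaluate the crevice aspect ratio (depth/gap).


Aspect ratio = depth / gap
Ratio = 9.0 / 0.387 = 23.3

23.3


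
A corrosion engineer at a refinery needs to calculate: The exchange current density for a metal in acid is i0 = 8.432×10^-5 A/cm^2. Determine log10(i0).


i0 = 8.432×10^-5 A/cm^2
log10(i0) = -4.074

-4.074


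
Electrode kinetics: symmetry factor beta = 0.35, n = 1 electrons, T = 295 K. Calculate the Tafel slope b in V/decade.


Apply the Tafel slope relation: b = 2.303*R*T/(beta*n*F)
Numerator: 2.303 * 8.314 * 295 = 5648.41
Denominator: 0.35 * 1 * 96485 = 33769.75
b = 5648.41 / 33769.75 = 0.167 V/decade

0.167 V/decade


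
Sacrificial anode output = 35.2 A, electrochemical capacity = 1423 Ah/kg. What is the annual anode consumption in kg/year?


Annual consumption = current * hours per year / capacity
Rate = 35.2 * 8760 / 1423 = 216.7 kg/year

216.7 kg/year


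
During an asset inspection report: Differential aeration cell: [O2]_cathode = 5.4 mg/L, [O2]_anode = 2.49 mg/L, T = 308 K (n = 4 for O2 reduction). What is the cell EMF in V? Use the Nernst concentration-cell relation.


Apply the Nernst concentration-cell relation: E = (RT/nF)*ln(C_cathode/C_anode)
RT/nF = 8.314*308/(4*96485) = 0.006635 V
ln(5.4/2.49) = 0.77412
E = 0.006635 * 0.77412 = 0.00514 V

0.00514 V


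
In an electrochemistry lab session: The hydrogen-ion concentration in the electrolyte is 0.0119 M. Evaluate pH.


pH = −log10[H+]
pH = −log10(0.0119) = 1.92

1.92


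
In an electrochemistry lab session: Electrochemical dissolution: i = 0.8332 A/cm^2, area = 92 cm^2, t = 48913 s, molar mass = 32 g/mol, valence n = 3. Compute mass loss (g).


Apply Faraday's law: m = i*A*t*M / (n*F)
Total charge passed Q = i*A*t = 0.8332*92*48913 = 3749396.6672 C
m = Q*M/(n*F) = 3749396.6672*32/(3*96485) = 414.5055 g

414.5055 g


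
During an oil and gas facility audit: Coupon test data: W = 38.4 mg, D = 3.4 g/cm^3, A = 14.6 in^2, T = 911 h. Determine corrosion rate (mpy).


Apply the mpy weight-loss relation: CR = 534 * W / (D * A * T)
Numerator: 534 * 38.4 = 20505.6
Denominator: 3.4 * 14.6 * 911 = 45222.04
CR = 20505.6 / 45222.04 = 0.453 mpy

0.453 mpy


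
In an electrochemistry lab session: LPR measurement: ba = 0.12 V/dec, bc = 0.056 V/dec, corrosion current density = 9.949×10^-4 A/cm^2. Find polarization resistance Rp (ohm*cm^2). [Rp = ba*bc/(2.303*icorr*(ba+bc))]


Apply the Stern-Geary equation: Rp = ba*bc / (2.303*icorr*(ba+bc))
ba*bc = 0.12*0.056 = 0.00672
ba+bc = 0.176; 2.303*icorr*(ba+bc) = 2.303*9.949×10^-4*0.176 = 4.0326083×10^-4
Rp = 0.00672 / 4.0326083×10^-4 = 16.66 ohm*cm^2

16.66 ohm*cm^2


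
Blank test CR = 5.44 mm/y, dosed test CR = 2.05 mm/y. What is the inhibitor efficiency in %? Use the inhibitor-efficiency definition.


Apply the inhibitor-efficiency definition: IE = (CR_blank − CR_inh)/CR_blank × 100
IE = (5.44 − 2.05) / 5.44 × 100
IE = 3.39 / 5.44 × 100 = 62.3 %

62.3 %


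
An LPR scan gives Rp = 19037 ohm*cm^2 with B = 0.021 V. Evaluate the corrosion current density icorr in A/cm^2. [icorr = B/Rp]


Apply the Stern-Geary relation: icorr = B / Rp
icorr = 0.021 / 19037 = 1.103×10^-6 A/cm^2

1.103×10^-6 A/cm^2


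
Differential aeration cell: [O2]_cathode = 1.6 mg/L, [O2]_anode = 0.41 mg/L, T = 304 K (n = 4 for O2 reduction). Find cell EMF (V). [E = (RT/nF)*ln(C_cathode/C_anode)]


Apply the Nernst concentration-cell relation: E = (RT/nF)*ln(C_cathode/C_anode)
RT/nF = 8.314*304/(4*96485) = 0.00654883 V
ln(1.6/0.41) = 1.3616
E = 0.00654883 * 1.3616 = 0.00892 V

0.00892 V


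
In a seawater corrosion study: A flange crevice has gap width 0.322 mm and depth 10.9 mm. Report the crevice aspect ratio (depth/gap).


Aspect ratio = depth / gap
Ratio = 10.9 / 0.322 = 33.9

33.9


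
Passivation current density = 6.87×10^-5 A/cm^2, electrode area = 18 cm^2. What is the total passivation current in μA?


I = i_pass * A, then convert A → μA (×10^6)
I = 6.87×10^-5 * 18 * 10^6 = 1236.6 μA

1236.6 μA


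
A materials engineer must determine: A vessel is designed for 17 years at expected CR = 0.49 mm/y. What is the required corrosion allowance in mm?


Corrosion allowance = CR × design life
CA = 0.49 * 17 = 8.33 mm

8.33 mm


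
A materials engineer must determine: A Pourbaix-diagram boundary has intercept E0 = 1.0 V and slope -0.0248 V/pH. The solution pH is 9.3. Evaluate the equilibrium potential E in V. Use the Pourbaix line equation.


Apply the Pourbaix line equation: E = E0 + slope*pH
E = 1.0 + (-0.0248)*9.3 = 1.0 + (-0.23064) = 0.76936 V
Rounded to 3 decimal places: E = 0.769 V

0.769 V


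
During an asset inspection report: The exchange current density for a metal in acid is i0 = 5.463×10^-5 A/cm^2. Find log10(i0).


i0 = 5.463×10^-5 A/cm^2
log10(i0) = -4.263

-4.263


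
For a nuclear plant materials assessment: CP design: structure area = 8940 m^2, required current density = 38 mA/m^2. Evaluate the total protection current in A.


I = area * current density, then convert mA → A (÷1000)
I = 8940 * 38 / 1000 = 339.72 A

339.72 A


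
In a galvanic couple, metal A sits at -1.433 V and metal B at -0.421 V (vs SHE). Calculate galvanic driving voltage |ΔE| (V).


Driving voltage is the absolute potential difference.
|ΔE| = |-1.433 − (-0.421)| = 1.012 V

1.012 V


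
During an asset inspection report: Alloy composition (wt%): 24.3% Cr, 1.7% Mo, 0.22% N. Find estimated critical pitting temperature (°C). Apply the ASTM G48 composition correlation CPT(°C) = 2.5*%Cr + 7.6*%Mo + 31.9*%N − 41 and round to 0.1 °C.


Apply the ASTM G48 empirical CPT estimate: CPT(°C) = 2.5*%Cr + 7.6*%Mo + 31.9*%N − 41
2.5*24.3 = 60.75; 7.6*1.7 = 12.92; 31.9*0.22 = 7.018
CPT = 60.75 + 12.92 + 7.018 − 41 = 39.688 °C
Rounded to 0.1 °C: CPT ≈ 39.7 °C

39.7 °C


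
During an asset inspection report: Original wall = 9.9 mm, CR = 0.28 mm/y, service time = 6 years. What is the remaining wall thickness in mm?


Remaining wall = original − CR × time
t = 9.9 − 0.28*6 = 9.9 − 1.68 = 8.22 mm

8.22 mm


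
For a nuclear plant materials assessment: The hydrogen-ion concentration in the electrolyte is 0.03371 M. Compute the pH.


pH = −log10[H+]
pH = −log10(0.03371) = 1.47

1.47


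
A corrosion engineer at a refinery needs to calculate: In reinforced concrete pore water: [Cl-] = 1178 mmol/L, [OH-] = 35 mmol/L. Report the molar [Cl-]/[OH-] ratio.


Threshold parameter = [Cl-] / [OH-] (molar basis; both in mmol/L, so units cancel)
Ratio = 1178 / 35 = 33.66

33.66


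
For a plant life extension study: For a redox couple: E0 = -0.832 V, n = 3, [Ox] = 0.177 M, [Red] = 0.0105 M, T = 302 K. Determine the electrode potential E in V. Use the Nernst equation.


Apply the Nernst equation: E = E0 + (RT/nF)*ln([Ox]/[Red])
Step 1: RT/nF = 8.314*302/(3*96485) = 0.00867433 V
Step 2: [Ox]/[Red] = 0.177/0.0105 = 16.857143
Step 3: ln(16.857143) = 2.824774
Step 4: correction = 0.00867433 * 2.824774 = 0.025 V
E = -0.832 + 0.025 = -0.807 V

-0.807 V


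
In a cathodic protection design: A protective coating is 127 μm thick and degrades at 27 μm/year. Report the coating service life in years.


Service life = thickness / degradation rate
Life = 127 / 27 = 4.7 years

4.7 years


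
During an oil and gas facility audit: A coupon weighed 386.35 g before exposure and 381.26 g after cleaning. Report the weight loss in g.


Weight loss = initial − final
WL = 386.35 − 381.26 = 5.09 g

5.09 g


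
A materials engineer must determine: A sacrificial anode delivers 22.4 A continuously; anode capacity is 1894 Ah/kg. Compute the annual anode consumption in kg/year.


Annual consumption = current * hours per year / capacity
Rate = 22.4 * 8760 / 1894 = 103.6 kg/year

103.6 kg/year


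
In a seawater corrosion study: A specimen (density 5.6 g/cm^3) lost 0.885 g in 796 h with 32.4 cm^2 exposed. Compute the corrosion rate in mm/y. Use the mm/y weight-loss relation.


Apply the mm/y weight-loss relation: CR = 87600 * W / (D * A * T)
Numerator: 87600 * 0.885 = 77526.0
Denominator: 5.6 * 32.4 * 796 = 144426.24
CR = 77526.0 / 144426.24 = 0.5368 mm/y

0.5368 mm/y


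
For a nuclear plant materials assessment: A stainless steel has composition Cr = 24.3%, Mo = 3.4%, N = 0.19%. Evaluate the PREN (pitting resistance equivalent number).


Apply the PREN formula: PREN = Cr + 3.3*Mo + 16*N
PREN = 24.3 + 3.3*3.4 + 16*0.19
PREN = 24.3 + 11.22 + 3.04 = 38.56

38.56


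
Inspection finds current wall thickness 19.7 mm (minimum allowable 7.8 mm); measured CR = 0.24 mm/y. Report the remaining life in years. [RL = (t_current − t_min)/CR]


Apply the remaining-life relation: RL = (t_current − t_min) / CR
RL = (19.7 − 7.8) / 0.24 = 11.9 / 0.24 = 49.6 years

49.6 years


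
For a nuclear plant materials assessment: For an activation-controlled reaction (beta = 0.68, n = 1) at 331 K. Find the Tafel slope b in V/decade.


Apply the Tafel slope relation: b = 2.303*R*T/(beta*n*F)
Numerator: 2.303 * 8.314 * 331 = 6337.7
Denominator: 0.68 * 1 * 96485 = 65609.8
b = 6337.7 / 65609.8 = 0.097 V/decade

0.097 V/decade


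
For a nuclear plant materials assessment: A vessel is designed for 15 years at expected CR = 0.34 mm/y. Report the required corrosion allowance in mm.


Corrosion allowance = CR × design life
CA = 0.34 * 15 = 5.1 mm

5.1 mm


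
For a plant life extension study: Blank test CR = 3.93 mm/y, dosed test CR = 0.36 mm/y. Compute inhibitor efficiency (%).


Apply the inhibitor-efficiency definition: IE = (CR_blank − CR_inh)/CR_blank × 100
IE = (3.93 − 0.36) / 3.93 × 100
IE = 3.57 / 3.93 × 100 = 90.8 %

90.8 %


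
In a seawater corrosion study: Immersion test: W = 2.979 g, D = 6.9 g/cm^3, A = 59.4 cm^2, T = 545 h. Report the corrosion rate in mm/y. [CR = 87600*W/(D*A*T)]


Apply the mm/y weight-loss relation: CR = 87600 * W / (D * A * T)
Numerator: 87600 * 2.979 = 260960.4
Denominator: 6.9 * 59.4 * 545 = 223373.7
CR = 260960.4 / 223373.7 = 1.1683 mm/y

1.1683 mm/y


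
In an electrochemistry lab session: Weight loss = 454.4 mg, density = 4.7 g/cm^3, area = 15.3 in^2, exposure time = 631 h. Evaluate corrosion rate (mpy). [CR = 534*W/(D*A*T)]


Apply the mpy weight-loss relation: CR = 534 * W / (D * A * T)
Numerator: 534 * 454.4 = 242649.6
Denominator: 4.7 * 15.3 * 631 = 45375.21
CR = 242649.6 / 45375.21 = 5.348 mpy

5.348 mpy


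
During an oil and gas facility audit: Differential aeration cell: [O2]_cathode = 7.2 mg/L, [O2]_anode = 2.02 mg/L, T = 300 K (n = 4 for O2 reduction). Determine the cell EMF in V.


Apply the Nernst concentration-cell relation: E = (RT/nF)*ln(C_cathode/C_anode)
RT/nF = 8.314*300/(4*96485) = 0.00646266 V
ln(7.2/2.02) = 1.27098
E = 0.00646266 * 1.27098 = 0.00821 V

0.00821 V


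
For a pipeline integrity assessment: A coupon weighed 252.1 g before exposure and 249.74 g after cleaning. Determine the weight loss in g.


Weight loss = initial − final
WL = 252.1 − 249.74 = 2.36 g

2.36 g


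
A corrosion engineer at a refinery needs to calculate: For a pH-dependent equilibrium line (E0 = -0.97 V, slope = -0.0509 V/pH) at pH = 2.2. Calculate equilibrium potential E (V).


Apply the Pourbaix line equation: E = E0 + slope*pH
E = -0.97 + (-0.0509)*2.2 = -0.97 + (-0.11198) = -1.08198 V
Rounded to 4 decimal places: E = -1.0820 V

-1.0820 V


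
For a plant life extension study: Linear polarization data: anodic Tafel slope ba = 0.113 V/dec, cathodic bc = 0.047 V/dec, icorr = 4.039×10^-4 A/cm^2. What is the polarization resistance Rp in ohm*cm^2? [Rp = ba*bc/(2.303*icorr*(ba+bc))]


Apply the Stern-Geary equation: Rp = ba*bc / (2.303*icorr*(ba+bc))
ba*bc = 0.113*0.047 = 0.005311
ba+bc = 0.16; 2.303*icorr*(ba+bc) = 2.303*4.039×10^-4*0.16 = 1.4882907×10^-4
Rp = 0.005311 / 1.4882907×10^-4 = 35.7 ohm*cm^2

35.7 ohm*cm^2


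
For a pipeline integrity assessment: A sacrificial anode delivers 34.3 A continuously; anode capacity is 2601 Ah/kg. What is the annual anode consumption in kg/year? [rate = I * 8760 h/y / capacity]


Annual consumption = current * hours per year / capacity
Rate = 34.3 * 8760 / 2601 = 115.5 kg/year

115.5 kg/year


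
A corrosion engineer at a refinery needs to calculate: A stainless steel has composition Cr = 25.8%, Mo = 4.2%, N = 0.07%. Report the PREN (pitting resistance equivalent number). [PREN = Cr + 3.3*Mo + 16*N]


Apply the PREN formula: PREN = Cr + 3.3*Mo + 16*N
PREN = 25.8 + 3.3*4.2 + 16*0.07
PREN = 25.8 + 13.86 + 1.12 = 40.78

40.78


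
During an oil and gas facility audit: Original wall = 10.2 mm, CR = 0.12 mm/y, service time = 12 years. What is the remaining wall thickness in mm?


Remaining wall = original − CR × time
t = 10.2 − 0.12*12 = 10.2 − 1.44 = 8.76 mm

8.76 mm


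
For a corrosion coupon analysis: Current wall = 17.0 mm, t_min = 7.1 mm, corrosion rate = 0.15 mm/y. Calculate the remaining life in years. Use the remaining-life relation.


Apply the remaining-life relation: RL = (t_current − t_min) / CR
RL = (17.0 − 7.1) / 0.15 = 9.9 / 0.15 = 66.0 years

66.0 years


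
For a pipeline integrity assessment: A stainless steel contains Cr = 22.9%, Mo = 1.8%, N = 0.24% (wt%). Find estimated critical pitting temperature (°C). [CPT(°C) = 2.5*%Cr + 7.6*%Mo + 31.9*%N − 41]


Apply the ASTM G48 empirical CPT estimate: CPT(°C) = 2.5*%Cr + 7.6*%Mo + 31.9*%N − 41
2.5*22.9 = 57.25; 7.6*1.8 = 13.68; 31.9*0.24 = 7.656
CPT = 57.25 + 13.68 + 7.656 − 41 = 37.586 °C
Rounded to 0.1 °C: CPT ≈ 37.6 °C

37.6 °C


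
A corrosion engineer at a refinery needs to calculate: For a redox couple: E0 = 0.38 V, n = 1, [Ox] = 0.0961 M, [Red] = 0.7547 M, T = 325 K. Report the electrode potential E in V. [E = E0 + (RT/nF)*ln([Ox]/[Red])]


Apply the Nernst equation: E = E0 + (RT/nF)*ln([Ox]/[Red])
Step 1: RT/nF = 8.314*325/(1*96485) = 0.02800487 V
Step 2: [Ox]/[Red] = 0.0961/0.7547 = 0.127335
Step 3: ln(0.127335) = -2.060934
Step 4: correction = 0.02800487 * -2.060934 = -0.0577 V
E = 0.38 + -0.0577 = 0.3223 V

0.3223 V


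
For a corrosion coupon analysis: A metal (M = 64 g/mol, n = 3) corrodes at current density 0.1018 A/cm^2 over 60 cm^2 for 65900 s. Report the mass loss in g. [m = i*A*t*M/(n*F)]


Apply Faraday's law: m = i*A*t*M / (n*F)
Total charge passed Q = i*A*t = 0.1018*60*65900 = 402517.2 C
m = Q*M/(n*F) = 402517.2*64/(3*96485) = 88.99864 g

88.99864 g


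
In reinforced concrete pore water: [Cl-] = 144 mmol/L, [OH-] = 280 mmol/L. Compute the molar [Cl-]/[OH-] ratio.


Threshold parameter = [Cl-] / [OH-] (molar basis; both in mmol/L, so units cancel)
Ratio = 144 / 280 = 0.51

0.51


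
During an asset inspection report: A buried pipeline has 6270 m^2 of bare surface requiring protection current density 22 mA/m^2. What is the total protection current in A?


I = area * current density, then convert mA → A (÷1000)
I = 6270 * 22 / 1000 = 137.94 A

137.94 A


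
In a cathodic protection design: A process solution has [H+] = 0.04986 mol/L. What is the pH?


pH = −log10[H+]
pH = −log10(0.04986) = 1.3

1.3


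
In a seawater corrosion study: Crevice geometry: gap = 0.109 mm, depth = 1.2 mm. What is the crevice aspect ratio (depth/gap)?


Aspect ratio = depth / gap
Ratio = 1.2 / 0.109 = 11.0

11.0


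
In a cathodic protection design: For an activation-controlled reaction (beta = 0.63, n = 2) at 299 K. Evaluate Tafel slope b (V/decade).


Apply the Tafel slope relation: b = 2.303*R*T/(beta*n*F)
Numerator: 2.303 * 8.314 * 299 = 5725.0
Denominator: 0.63 * 2 * 96485 = 121571.1
b = 5725.0 / 121571.1 = 0.0471 V/decade

0.0471 V/decade


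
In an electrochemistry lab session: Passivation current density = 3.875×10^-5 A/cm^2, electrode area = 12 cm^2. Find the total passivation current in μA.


I = i_pass * A, then convert A → μA (×10^6)
I = 3.875×10^-5 * 12 * 10^6 = 465.0 μA

465.0 μA


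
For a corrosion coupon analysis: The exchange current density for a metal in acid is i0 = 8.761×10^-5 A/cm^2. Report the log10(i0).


i0 = 8.761×10^-5 A/cm^2
log10(i0) = -4.057

-4.057


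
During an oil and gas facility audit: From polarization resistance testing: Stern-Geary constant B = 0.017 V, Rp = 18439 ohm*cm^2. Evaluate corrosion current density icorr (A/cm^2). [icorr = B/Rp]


Apply the Stern-Geary relation: icorr = B / Rp
icorr = 0.017 / 18439 = 9.22×10^-7 A/cm^2

9.22×10^-7 A/cm^2


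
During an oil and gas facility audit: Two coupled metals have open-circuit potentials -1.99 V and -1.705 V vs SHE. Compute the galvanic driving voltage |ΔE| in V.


Driving voltage is the absolute potential difference.
|ΔE| = |-1.99 − (-1.705)| = 0.285 V

0.285 V


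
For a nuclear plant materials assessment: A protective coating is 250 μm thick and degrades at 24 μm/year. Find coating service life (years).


Service life = thickness / degradation rate
Life = 250 / 24 = 10.4 years

10.4 years


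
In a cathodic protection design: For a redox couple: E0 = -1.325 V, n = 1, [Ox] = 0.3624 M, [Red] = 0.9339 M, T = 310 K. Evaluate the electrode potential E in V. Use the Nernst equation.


Apply the Nernst equation: E = E0 + (RT/nF)*ln([Ox]/[Red])
Step 1: RT/nF = 8.314*310/(1*96485) = 0.02671234 V
Step 2: [Ox]/[Red] = 0.3624/0.9339 = 0.38805
Step 3: ln(0.38805) = -0.946621
Step 4: correction = 0.02671234 * -0.946621 = -0.0253 V
E = -1.325 + -0.0253 = -1.3503 V

-1.3503 V


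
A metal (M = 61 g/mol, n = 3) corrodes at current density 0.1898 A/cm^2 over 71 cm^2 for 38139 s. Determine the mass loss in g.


Apply Faraday's law: m = i*A*t*M / (n*F)
Total charge passed Q = i*A*t = 0.1898*71*38139 = 513953.5362 C
m = Q*M/(n*F) = 513953.5362*61/(3*96485) = 108.31102 g

108.31102 g


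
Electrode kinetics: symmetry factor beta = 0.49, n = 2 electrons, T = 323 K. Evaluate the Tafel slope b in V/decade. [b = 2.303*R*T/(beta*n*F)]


Apply the Tafel slope relation: b = 2.303*R*T/(beta*n*F)
Numerator: 2.303 * 8.314 * 323 = 6184.53
Denominator: 0.49 * 2 * 96485 = 94555.3
b = 6184.53 / 94555.3 = 0.0654 V/decade

0.0654 V/decade


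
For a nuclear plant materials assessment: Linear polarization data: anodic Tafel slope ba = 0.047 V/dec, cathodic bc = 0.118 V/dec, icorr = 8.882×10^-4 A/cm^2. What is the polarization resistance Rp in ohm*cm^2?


Apply the Stern-Geary equation: Rp = ba*bc / (2.303*icorr*(ba+bc))
ba*bc = 0.047*0.118 = 0.005546
ba+bc = 0.165; 2.303*icorr*(ba+bc) = 2.303*8.882×10^-4*0.165 = 3.3751156×10^-4
Rp = 0.005546 / 3.3751156×10^-4 = 16.43 ohm*cm^2

16.43 ohm*cm^2


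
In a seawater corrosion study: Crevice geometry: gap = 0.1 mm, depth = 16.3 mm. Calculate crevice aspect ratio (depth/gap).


Aspect ratio = depth / gap
Ratio = 16.3 / 0.1 = 163.0

163.0


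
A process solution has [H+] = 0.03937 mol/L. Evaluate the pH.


pH = −log10[H+]
pH = −log10(0.03937) = 1.4

1.4


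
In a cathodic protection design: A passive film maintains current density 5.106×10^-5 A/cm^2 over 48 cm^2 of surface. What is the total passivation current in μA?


I = i_pass * A, then convert A → μA (×10^6)
I = 5.106×10^-5 * 48 * 10^6 = 2450.88 μA

2450.88 μA


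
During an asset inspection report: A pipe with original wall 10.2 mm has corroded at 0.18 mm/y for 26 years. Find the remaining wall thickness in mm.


Remaining wall = original − CR × time
t = 10.2 − 0.18*26 = 10.2 − 4.68 = 5.52 mm

5.52 mm


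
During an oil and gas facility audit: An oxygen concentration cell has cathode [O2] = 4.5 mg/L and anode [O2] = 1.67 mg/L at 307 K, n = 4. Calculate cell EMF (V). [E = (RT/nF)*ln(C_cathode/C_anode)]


Apply the Nernst concentration-cell relation: E = (RT/nF)*ln(C_cathode/C_anode)
RT/nF = 8.314*307/(4*96485) = 0.00661346 V
ln(4.5/1.67) = 0.99125
E = 0.00661346 * 0.99125 = 0.00656 V

0.00656 V


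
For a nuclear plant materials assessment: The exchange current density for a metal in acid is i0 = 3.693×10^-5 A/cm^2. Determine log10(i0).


i0 = 3.693×10^-5 A/cm^2
log10(i0) = -4.433

-4.433


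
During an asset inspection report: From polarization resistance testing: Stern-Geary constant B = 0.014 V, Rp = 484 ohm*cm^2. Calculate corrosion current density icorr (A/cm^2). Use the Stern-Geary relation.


Apply the Stern-Geary relation: icorr = B / Rp
icorr = 0.014 / 484 = 2.893×10^-5 A/cm^2

2.893×10^-5 A/cm^2


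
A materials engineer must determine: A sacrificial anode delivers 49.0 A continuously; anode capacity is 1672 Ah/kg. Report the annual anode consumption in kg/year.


Annual consumption = current * hours per year / capacity
Rate = 49.0 * 8760 / 1672 = 256.7 kg/year

256.7 kg/year


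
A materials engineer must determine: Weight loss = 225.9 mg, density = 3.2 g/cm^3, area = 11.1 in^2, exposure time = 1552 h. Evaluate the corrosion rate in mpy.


Apply the mpy weight-loss relation: CR = 534 * W / (D * A * T)
Numerator: 534 * 225.9 = 120630.6
Denominator: 3.2 * 11.1 * 1552 = 55127.04
CR = 120630.6 / 55127.04 = 2.188 mpy

2.188 mpy


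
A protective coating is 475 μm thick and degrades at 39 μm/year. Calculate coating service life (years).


Service life = thickness / degradation rate
Life = 475 / 39 = 12.2 years

12.2 years


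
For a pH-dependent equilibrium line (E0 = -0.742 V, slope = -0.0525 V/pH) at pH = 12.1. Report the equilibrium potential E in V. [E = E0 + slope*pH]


Apply the Pourbaix line equation: E = E0 + slope*pH
E = -0.742 + (-0.0525)*12.1 = -0.742 + (-0.63525) = -1.37725 V
Rounded to 4 decimal places: E = -1.3773 V

-1.3773 V


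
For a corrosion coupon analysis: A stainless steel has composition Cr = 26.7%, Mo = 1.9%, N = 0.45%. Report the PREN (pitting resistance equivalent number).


Apply the PREN formula: PREN = Cr + 3.3*Mo + 16*N
PREN = 26.7 + 3.3*1.9 + 16*0.45
PREN = 26.7 + 6.27 + 7.2 = 40.17

40.17


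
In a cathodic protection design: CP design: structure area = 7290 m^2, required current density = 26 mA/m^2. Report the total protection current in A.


I = area * current density, then convert mA → A (÷1000)
I = 7290 * 26 / 1000 = 189.54 A

189.54 A


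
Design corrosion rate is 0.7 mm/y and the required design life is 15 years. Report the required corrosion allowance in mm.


Corrosion allowance = CR × design life
CA = 0.7 * 15 = 10.5 mm

10.5 mm


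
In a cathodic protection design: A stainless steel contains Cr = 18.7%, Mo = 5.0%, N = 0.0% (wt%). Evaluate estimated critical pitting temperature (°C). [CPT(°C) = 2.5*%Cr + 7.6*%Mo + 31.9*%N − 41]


Apply the ASTM G48 empirical CPT estimate: CPT(°C) = 2.5*%Cr + 7.6*%Mo + 31.9*%N − 41
2.5*18.7 = 46.75; 7.6*5.0 = 38; 31.9*0.0 = 0
CPT = 46.75 + 38 + 0 − 41 = 43.75 °C
Rounded to 0.1 °C: CPT ≈ 43.8 °C

43.8 °C


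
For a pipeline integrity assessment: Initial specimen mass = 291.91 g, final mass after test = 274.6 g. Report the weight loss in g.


Weight loss = initial − final
WL = 291.91 − 274.6 = 17.31 g

17.31 g


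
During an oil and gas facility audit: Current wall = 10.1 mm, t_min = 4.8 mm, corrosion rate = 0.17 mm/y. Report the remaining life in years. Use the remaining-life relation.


Apply the remaining-life relation: RL = (t_current − t_min) / CR
RL = (10.1 − 4.8) / 0.17 = 5.3 / 0.17 = 31.2 years

31.2 years


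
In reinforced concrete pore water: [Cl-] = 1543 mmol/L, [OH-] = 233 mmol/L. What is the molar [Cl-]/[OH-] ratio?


Threshold parameter = [Cl-] / [OH-] (molar basis; both in mmol/L, so units cancel)
Ratio = 1543 / 233 = 6.62

6.62


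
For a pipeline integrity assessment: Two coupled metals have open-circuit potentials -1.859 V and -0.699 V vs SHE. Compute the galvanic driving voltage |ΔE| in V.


Driving voltage is the absolute potential difference.
|ΔE| = |-1.859 − (-0.699)| = 1.16 V

1.16 V


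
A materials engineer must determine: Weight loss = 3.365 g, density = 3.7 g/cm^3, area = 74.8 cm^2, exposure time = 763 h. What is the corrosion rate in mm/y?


Apply the mm/y weight-loss relation: CR = 87600 * W / (D * A * T)
Numerator: 87600 * 3.365 = 294774.0
Denominator: 3.7 * 74.8 * 763 = 211167.88
CR = 294774.0 / 211167.88 = 1.395923 mm/y

1.395923 mm/y


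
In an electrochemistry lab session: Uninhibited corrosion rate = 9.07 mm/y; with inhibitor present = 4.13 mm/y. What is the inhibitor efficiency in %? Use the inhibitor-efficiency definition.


Apply the inhibitor-efficiency definition: IE = (CR_blank − CR_inh)/CR_blank × 100
IE = (9.07 − 4.13) / 9.07 × 100
IE = 4.94 / 9.07 × 100 = 54.5 %

54.5 %


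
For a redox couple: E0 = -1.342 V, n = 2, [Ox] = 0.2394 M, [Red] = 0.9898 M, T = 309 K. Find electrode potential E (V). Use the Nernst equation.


Apply the Nernst equation: E = E0 + (RT/nF)*ln([Ox]/[Red])
Step 1: RT/nF = 8.314*309/(2*96485) = 0.01331308 V
Step 2: [Ox]/[Red] = 0.2394/0.9898 = 0.241867
Step 3: ln(0.241867) = -1.419367
Step 4: correction = 0.01331308 * -1.419367 = -0.0189 V
E = -1.342 + -0.0189 = -1.3609 V

-1.3609 V


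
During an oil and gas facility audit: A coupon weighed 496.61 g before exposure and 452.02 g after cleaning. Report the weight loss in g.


Weight loss = initial − final
WL = 496.61 − 452.02 = 44.59 g

44.59 g


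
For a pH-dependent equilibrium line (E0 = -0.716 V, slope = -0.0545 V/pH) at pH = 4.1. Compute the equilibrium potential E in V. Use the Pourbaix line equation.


Apply the Pourbaix line equation: E = E0 + slope*pH
E = -0.716 + (-0.0545)*4.1 = -0.716 + (-0.22345) = -0.93945 V
Rounded to 4 decimal places: E = -0.9395 V

-0.9395 V


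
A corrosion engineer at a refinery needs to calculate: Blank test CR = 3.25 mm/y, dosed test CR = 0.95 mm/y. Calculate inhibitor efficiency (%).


Apply the inhibitor-efficiency definition: IE = (CR_blank − CR_inh)/CR_blank × 100
IE = (3.25 − 0.95) / 3.25 × 100
IE = 2.3 / 3.25 × 100 = 70.8 %

70.8 %


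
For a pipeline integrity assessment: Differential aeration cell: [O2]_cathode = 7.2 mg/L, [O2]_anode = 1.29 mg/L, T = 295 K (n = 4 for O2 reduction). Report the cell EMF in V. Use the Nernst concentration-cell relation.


Apply the Nernst concentration-cell relation: E = (RT/nF)*ln(C_cathode/C_anode)
RT/nF = 8.314*295/(4*96485) = 0.00635495 V
ln(7.2/1.29) = 1.71944
E = 0.00635495 * 1.71944 = 0.01093 V

0.01093 V


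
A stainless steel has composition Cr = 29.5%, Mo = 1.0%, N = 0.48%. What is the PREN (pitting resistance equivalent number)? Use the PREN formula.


Apply the PREN formula: PREN = Cr + 3.3*Mo + 16*N
PREN = 29.5 + 3.3*1.0 + 16*0.48
PREN = 29.5 + 3.3 + 7.68 = 40.48

40.48


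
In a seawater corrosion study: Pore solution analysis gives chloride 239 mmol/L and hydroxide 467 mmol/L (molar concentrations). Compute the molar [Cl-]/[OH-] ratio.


Threshold parameter = [Cl-] / [OH-] (molar basis; both in mmol/L, so units cancel)
Ratio = 239 / 467 = 0.51

0.51


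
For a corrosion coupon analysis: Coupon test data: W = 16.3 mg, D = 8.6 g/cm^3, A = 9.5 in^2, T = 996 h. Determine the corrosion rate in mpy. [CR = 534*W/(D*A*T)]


Apply the mpy weight-loss relation: CR = 534 * W / (D * A * T)
Numerator: 534 * 16.3 = 8704.2
Denominator: 8.6 * 9.5 * 996 = 81373.2
CR = 8704.2 / 81373.2 = 0.107 mpy

0.107 mpy


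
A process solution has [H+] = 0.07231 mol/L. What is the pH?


pH = −log10[H+]
pH = −log10(0.07231) = 1.14

1.14


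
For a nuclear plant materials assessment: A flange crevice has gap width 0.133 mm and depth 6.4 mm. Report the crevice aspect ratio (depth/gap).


Aspect ratio = depth / gap
Ratio = 6.4 / 0.133 = 48.1

48.1


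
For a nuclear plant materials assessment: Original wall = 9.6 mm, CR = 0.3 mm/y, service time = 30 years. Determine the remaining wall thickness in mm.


Remaining wall = original − CR × time
t = 9.6 − 0.3*30 = 9.6 − 9.0 = 0.6 mm

0.6 mm


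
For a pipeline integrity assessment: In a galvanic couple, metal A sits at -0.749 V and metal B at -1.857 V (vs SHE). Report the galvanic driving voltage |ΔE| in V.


Driving voltage is the absolute potential difference.
|ΔE| = |-0.749 − (-1.857)| = 1.108 V

1.108 V


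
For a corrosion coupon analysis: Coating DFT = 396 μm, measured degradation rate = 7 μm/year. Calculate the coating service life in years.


Service life = thickness / degradation rate
Life = 396 / 7 = 56.6 years

56.6 years


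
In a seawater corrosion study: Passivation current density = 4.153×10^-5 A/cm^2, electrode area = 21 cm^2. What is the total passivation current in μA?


I = i_pass * A, then convert A → μA (×10^6)
I = 4.153×10^-5 * 21 * 10^6 = 872.13 μA

872.13 μA


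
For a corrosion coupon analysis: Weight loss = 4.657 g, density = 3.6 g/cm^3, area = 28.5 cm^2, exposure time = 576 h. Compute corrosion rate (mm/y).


Apply the mm/y weight-loss relation: CR = 87600 * W / (D * A * T)
Numerator: 87600 * 4.657 = 407953.2
Denominator: 3.6 * 28.5 * 576 = 59097.6
CR = 407953.2 / 59097.6 = 6.90304 mm/y

6.90304 mm/y


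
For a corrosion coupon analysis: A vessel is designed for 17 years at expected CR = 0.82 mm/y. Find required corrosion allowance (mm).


Corrosion allowance = CR × design life
CA = 0.82 * 17 = 13.94 mm

13.94 mm


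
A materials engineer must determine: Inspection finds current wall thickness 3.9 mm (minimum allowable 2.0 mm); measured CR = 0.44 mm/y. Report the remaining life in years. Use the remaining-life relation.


Apply the remaining-life relation: RL = (t_current − t_min) / CR
RL = (3.9 − 2.0) / 0.44 = 1.9 / 0.44 = 4.3 years

4.3 years


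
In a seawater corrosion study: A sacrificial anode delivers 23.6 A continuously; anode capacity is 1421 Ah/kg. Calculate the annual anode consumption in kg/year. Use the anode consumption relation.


Annual consumption = current * hours per year / capacity
Rate = 23.6 * 8760 / 1421 = 145.5 kg/year

145.5 kg/year


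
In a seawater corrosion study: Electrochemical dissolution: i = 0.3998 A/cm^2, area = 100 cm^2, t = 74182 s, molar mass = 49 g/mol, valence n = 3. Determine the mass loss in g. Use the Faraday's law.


Apply Faraday's law: m = i*A*t*M / (n*F)
Total charge passed Q = i*A*t = 0.3998*100*74182 = 2965796.36 C
m = Q*M/(n*F) = 2965796.36*49/(3*96485) = 502.06084 g

502.06084 g


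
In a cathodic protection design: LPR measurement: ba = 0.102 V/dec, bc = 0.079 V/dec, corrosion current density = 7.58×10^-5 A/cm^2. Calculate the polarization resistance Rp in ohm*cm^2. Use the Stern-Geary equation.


Apply the Stern-Geary equation: Rp = ba*bc / (2.303*icorr*(ba+bc))
ba*bc = 0.102*0.079 = 0.008058
ba+bc = 0.181; 2.303*icorr*(ba+bc) = 2.303*7.58×10^-5*0.181 = 3.1596699×10^-5
Rp = 0.008058 / 3.1596699×10^-5 = 255.0 ohm*cm^2

255.0 ohm*cm^2


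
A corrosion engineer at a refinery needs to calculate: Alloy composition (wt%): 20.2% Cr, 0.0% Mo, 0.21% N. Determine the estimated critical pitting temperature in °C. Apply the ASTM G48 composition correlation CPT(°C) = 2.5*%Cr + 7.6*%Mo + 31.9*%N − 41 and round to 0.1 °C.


Apply the ASTM G48 empirical CPT estimate: CPT(°C) = 2.5*%Cr + 7.6*%Mo + 31.9*%N − 41
2.5*20.2 = 50.5; 7.6*0.0 = 0; 31.9*0.21 = 6.699
CPT = 50.5 + 0 + 6.699 − 41 = 16.199 °C
Rounded to 0.1 °C: CPT ≈ 16.2 °C

16.2 °C


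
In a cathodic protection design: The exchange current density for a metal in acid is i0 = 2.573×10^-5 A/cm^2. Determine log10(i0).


i0 = 2.573×10^-5 A/cm^2
log10(i0) = -4.59

-4.59


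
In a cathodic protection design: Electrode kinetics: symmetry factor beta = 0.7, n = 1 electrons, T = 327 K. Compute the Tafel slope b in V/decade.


Apply the Tafel slope relation: b = 2.303*R*T/(beta*n*F)
Numerator: 2.303 * 8.314 * 327 = 6261.12
Denominator: 0.7 * 1 * 96485 = 67539.5
b = 6261.12 / 67539.5 = 0.093 V/decade

0.093 V/decade


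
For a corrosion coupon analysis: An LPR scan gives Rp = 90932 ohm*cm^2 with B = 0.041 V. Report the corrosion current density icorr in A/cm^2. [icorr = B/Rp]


Apply the Stern-Geary relation: icorr = B / Rp
icorr = 0.041 / 90932 = 4.509×10^-7 A/cm^2

4.509×10^-7 A/cm^2


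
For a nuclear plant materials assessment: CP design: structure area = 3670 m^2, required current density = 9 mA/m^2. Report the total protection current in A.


I = area * current density, then convert mA → A (÷1000)
I = 3670 * 9 / 1000 = 33.03 A

33.03 A


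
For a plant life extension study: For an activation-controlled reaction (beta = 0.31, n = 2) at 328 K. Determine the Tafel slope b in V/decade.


Apply the Tafel slope relation: b = 2.303*R*T/(beta*n*F)
Numerator: 2.303 * 8.314 * 328 = 6280.26
Denominator: 0.31 * 2 * 96485 = 59820.7
b = 6280.26 / 59820.7 = 0.105 V/decade

0.105 V/decade


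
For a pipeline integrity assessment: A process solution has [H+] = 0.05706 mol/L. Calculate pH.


pH = −log10[H+]
pH = −log10(0.05706) = 1.24

1.24


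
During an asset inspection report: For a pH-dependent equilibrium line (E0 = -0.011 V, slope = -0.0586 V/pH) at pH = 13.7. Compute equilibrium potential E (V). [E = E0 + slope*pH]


Apply the Pourbaix line equation: E = E0 + slope*pH
E = -0.011 + (-0.0586)*13.7 = -0.011 + (-0.80282) = -0.81382 V
Rounded to 4 decimal places: E = -0.8138 V

-0.8138 V


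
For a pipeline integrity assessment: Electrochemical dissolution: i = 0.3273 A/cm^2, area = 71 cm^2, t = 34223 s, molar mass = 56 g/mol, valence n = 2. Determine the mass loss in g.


Apply Faraday's law: m = i*A*t*M / (n*F)
Total charge passed Q = i*A*t = 0.3273*71*34223 = 795284.3409 C
m = Q*M/(n*F) = 795284.3409*56/(2*96485) = 230.79195 g

230.79195 g


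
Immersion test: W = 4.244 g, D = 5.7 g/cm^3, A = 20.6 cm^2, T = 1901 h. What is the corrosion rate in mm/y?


Apply the mm/y weight-loss relation: CR = 87600 * W / (D * A * T)
Numerator: 87600 * 4.244 = 371774.4
Denominator: 5.7 * 20.6 * 1901 = 223215.42
CR = 371774.4 / 223215.42 = 1.6655 mm/y

1.6655 mm/y


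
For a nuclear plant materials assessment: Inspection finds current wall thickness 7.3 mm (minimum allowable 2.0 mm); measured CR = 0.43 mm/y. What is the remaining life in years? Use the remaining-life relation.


Apply the remaining-life relation: RL = (t_current − t_min) / CR
RL = (7.3 − 2.0) / 0.43 = 5.3 / 0.43 = 12.3 years

12.3 years


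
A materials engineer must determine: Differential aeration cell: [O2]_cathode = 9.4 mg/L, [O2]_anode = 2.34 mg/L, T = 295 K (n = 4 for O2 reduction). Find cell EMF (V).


Apply the Nernst concentration-cell relation: E = (RT/nF)*ln(C_cathode/C_anode)
RT/nF = 8.314*295/(4*96485) = 0.00635495 V
ln(9.4/2.34) = 1.39056
E = 0.00635495 * 1.39056 = 0.00884 V

0.00884 V


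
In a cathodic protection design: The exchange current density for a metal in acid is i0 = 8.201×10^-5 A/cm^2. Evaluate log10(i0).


i0 = 8.201×10^-5 A/cm^2
log10(i0) = -4.086

-4.086


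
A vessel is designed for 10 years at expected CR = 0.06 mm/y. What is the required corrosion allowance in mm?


Corrosion allowance = CR × design life
CA = 0.06 * 10 = 0.6 mm

0.6 mm


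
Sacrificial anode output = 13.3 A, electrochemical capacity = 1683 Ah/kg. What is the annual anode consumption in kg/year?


Annual consumption = current * hours per year / capacity
Rate = 13.3 * 8760 / 1683 = 69.2 kg/year

69.2 kg/year


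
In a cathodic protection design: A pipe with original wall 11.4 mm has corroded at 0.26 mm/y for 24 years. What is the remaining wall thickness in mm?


Remaining wall = original − CR × time
t = 11.4 − 0.26*24 = 11.4 − 6.24 = 5.16 mm

5.16 mm


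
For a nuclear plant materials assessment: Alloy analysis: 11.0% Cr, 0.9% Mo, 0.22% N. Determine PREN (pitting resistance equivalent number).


Apply the PREN formula: PREN = Cr + 3.3*Mo + 16*N
PREN = 11.0 + 3.3*0.9 + 16*0.22
PREN = 11.0 + 2.97 + 3.52 = 17.49

17.49


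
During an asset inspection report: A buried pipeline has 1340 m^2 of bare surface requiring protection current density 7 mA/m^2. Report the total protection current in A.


I = area * current density, then convert mA → A (÷1000)
I = 1340 * 7 / 1000 = 9.38 A

9.38 A


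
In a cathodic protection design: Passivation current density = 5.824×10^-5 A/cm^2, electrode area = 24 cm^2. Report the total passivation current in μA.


I = i_pass * A, then convert A → μA (×10^6)
I = 5.824×10^-5 * 24 * 10^6 = 1397.76 μA

1397.76 μA


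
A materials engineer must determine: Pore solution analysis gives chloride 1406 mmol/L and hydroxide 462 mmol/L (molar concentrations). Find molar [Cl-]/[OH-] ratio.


Threshold parameter = [Cl-] / [OH-] (molar basis; both in mmol/L, so units cancel)
Ratio = 1406 / 462 = 3.04

3.04


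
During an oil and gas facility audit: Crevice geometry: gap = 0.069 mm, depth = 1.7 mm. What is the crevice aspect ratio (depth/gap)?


Aspect ratio = depth / gap
Ratio = 1.7 / 0.069 = 24.6

24.6
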